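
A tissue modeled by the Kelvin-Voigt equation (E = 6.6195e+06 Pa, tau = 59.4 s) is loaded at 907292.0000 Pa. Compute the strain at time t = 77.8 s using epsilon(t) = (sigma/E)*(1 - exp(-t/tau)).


epsilon(t) = (sigma/E) * (1 - exp(-t/tau))
sigma/E = 907292.0000 / 6.6195e+06 = 0.1371
exp(-t/tau) = exp(-77.8 / 59.4) = 0.2699
epsilon = 0.1371 * (1 - 0.2699)
epsilon = 0.1001


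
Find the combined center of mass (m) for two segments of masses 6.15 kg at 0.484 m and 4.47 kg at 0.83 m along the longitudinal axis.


COM = (m1*x1 + m2*x2) / (m1 + m2)
COM = (6.15*0.484 + 4.47*0.83) / (6.15 + 4.47)
Numerator = 6.6867
Denominator = 10.6200
COM = 0.6296


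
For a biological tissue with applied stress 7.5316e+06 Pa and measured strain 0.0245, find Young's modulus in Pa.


E = stress / strain
E = 7.5316e+06 / 0.0245
E = 3.0741e+08


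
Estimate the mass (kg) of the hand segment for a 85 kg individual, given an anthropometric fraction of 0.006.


m_segment = body_mass * fraction
m_segment = 85 * 0.006
m_segment = 0.5100


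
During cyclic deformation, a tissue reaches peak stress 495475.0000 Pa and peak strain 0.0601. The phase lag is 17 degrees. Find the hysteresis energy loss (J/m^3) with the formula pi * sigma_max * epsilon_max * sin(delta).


E_loss = pi * sigma_max * epsilon_max * sin(delta)
delta = 17 deg = 0.2967 rad
sin(delta) = 0.2924
E_loss = pi * 495475.0000 * 0.0601 * 0.2924
E_loss = 27351.5178


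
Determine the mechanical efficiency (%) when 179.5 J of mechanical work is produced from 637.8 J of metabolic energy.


eta = (W_mech / E_meta) * 100
eta = (179.5 / 637.8) * 100
ratio = 0.2814
eta = 28.1436


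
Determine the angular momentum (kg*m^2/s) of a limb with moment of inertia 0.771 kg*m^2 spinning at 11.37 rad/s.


L = I * omega
L = 0.771 * 11.37
L = 8.7663


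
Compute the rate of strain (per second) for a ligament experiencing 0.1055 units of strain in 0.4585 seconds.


strain_rate = delta_strain / delta_t
strain_rate = 0.1055 / 0.4585
strain_rate = 0.2301


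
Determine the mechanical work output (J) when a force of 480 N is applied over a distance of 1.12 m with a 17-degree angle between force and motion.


W = F * d * cos(theta)
theta = 17 deg = 0.2967 rad
cos(theta) = 0.9563
W = 480 * 1.12 * 0.9563
W = 514.1094


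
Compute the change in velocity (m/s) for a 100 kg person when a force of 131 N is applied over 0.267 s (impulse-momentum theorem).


J = F * dt = 131 * 0.267 = 34.9770 N*s
delta_v = J / m
delta_v = 34.9770 / 100
delta_v = 0.3498


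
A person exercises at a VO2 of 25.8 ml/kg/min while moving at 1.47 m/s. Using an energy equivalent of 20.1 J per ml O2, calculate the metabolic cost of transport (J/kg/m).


Power per kg = VO2 * 20.1 / 60
Power per kg = 25.8 * 20.1 / 60 = 8.6430 W/kg
Cost = power_per_kg / speed
Cost = 8.6430 / 1.47
Cost = 5.8796


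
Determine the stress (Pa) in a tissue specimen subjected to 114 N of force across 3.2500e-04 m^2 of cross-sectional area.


stress = F / A
stress = 114 / 3.2500e-04
stress = 350769.2308


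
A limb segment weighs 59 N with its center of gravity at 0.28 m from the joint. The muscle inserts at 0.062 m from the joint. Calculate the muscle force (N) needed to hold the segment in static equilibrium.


F_muscle = W * d_load / d_muscle
F_muscle = 59 * 0.28 / 0.062
Numerator = 16.5200
F_muscle = 266.4516


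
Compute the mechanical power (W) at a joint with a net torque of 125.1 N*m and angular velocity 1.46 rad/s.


P = M * omega
P = 125.1 * 1.46
P = 182.6460


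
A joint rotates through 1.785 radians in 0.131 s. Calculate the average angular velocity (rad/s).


omega = delta_theta / delta_t
omega = 1.785 / 0.131
omega = 13.6260


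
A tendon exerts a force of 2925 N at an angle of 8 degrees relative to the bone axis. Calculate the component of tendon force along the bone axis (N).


F_eff = F_tendon * cos(theta)
theta = 8 deg = 0.1396 rad
cos(theta) = 0.9903
F_eff = 2925 * 0.9903
F_eff = 2896.5341


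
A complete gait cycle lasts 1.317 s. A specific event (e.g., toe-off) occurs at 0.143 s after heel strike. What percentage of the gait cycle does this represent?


pct = (event_time / cycle_time) * 100
pct = (0.143 / 1.317) * 100
ratio = 0.1086
pct = 10.8580


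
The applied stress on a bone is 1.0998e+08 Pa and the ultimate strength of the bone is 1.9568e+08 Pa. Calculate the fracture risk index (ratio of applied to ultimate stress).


FRI = applied / ultimate
FRI = 1.0998e+08 / 1.9568e+08
FRI = 0.5620


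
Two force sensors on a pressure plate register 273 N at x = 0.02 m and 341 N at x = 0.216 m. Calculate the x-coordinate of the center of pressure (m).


COP_x = (F1*x1 + F2*x2) / (F1 + F2)
COP_x = (273*0.02 + 341*0.216) / (273 + 341)
Numerator = 79.1160
Denominator = 614
COP_x = 0.1289


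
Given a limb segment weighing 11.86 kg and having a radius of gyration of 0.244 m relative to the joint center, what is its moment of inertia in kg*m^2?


I = m * k^2
I = 11.86 * 0.244^2
k^2 = 0.0595
I = 0.7061


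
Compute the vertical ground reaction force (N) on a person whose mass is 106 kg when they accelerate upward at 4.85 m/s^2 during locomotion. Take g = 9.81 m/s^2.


GRF = m * (g + a)
GRF = 106 * (9.81 + 4.85)
GRF = 106 * 14.6600
GRF = 1553.9600


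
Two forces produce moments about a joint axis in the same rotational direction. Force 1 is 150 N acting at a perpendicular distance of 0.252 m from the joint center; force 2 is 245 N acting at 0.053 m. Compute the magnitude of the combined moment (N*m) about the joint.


M = F1 * d1 + F2 * d2
M = 150 * 0.252 + 245 * 0.053
M = 37.8000 + 12.9850
M = 50.7850


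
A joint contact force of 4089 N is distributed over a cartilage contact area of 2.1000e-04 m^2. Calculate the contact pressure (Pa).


P = F / A
P = 4089 / 2.1000e-04
P = 1.9471e+07


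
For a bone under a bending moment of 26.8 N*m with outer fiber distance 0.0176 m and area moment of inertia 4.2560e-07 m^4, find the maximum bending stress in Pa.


sigma = M * c / I
sigma = 26.8 * 0.0176 / 4.2560e-07
M * c = 0.4717
sigma = 1.1083e+06


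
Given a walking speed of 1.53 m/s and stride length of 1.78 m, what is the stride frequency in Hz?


f = v / stride_length
f = 1.53 / 1.78
f = 0.8596


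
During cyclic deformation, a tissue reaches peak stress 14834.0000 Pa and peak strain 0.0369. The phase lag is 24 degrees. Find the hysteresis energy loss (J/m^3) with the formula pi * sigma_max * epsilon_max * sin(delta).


E_loss = pi * sigma_max * epsilon_max * sin(delta)
delta = 24 deg = 0.4189 rad
sin(delta) = 0.4067
E_loss = pi * 14834.0000 * 0.0369 * 0.4067
E_loss = 699.4357


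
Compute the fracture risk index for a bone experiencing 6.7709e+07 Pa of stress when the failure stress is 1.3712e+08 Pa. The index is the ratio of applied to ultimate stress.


FRI = applied / ultimate
FRI = 6.7709e+07 / 1.3712e+08
FRI = 0.4938


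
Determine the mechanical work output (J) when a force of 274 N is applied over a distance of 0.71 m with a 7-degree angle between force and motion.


W = F * d * cos(theta)
theta = 7 deg = 0.1222 rad
cos(theta) = 0.9925
W = 274 * 0.71 * 0.9925
W = 193.0899


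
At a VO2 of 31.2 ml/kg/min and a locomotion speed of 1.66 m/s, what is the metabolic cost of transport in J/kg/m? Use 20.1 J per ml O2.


Power per kg = VO2 * 20.1 / 60
Power per kg = 31.2 * 20.1 / 60 = 10.4520 W/kg
Cost = power_per_kg / speed
Cost = 10.4520 / 1.66
Cost = 6.2964


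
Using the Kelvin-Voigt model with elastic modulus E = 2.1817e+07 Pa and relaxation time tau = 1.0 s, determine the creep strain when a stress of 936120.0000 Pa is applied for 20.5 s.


epsilon(t) = (sigma/E) * (1 - exp(-t/tau))
sigma/E = 936120.0000 / 2.1817e+07 = 0.0429
exp(-t/tau) = exp(-20.5 / 1.0) = 1.2502e-09
epsilon = 0.0429 * (1 - 1.2502e-09)
epsilon = 0.0429


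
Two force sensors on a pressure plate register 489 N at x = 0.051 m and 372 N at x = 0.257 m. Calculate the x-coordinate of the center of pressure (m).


COP_x = (F1*x1 + F2*x2) / (F1 + F2)
COP_x = (489*0.051 + 372*0.257) / (489 + 372)
Numerator = 120.5430
Denominator = 861
COP_x = 0.1400


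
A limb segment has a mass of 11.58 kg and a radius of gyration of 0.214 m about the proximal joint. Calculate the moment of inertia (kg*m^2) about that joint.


I = m * k^2
I = 11.58 * 0.214^2
k^2 = 0.0458
I = 0.5303


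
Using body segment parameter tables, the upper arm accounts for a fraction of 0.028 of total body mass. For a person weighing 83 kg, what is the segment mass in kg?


m_segment = body_mass * fraction
m_segment = 83 * 0.028
m_segment = 2.3240


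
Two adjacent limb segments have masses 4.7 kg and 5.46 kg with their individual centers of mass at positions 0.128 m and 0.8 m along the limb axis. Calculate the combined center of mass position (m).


COM = (m1*x1 + m2*x2) / (m1 + m2)
COM = (4.7*0.128 + 5.46*0.8) / (4.7 + 5.46)
Numerator = 4.9696
Denominator = 10.1600
COM = 0.4891


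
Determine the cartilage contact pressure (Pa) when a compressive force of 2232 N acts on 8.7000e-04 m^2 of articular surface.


P = F / A
P = 2232 / 8.7000e-04
P = 2.5655e+06


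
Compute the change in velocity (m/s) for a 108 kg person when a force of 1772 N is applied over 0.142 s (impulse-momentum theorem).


J = F * dt = 1772 * 0.142 = 251.6240 N*s
delta_v = J / m
delta_v = 251.6240 / 108
delta_v = 2.3299


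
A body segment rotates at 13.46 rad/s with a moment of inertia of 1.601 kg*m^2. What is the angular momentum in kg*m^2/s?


L = I * omega
L = 1.601 * 13.46
L = 21.5495


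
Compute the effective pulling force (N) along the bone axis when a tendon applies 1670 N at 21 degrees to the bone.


F_eff = F_tendon * cos(theta)
theta = 21 deg = 0.3665 rad
cos(theta) = 0.9336
F_eff = 1670 * 0.9336
F_eff = 1559.0793


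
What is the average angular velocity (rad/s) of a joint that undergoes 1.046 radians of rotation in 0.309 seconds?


omega = delta_theta / delta_t
omega = 1.046 / 0.309
omega = 3.3851


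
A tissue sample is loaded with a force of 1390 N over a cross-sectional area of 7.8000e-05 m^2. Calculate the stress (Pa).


stress = F / A
stress = 1390 / 7.8000e-05
stress = 1.7821e+07


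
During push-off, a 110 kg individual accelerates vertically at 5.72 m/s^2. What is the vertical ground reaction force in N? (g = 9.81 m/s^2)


GRF = m * (g + a)
GRF = 110 * (9.81 + 5.72)
GRF = 110 * 15.5300
GRF = 1708.3000


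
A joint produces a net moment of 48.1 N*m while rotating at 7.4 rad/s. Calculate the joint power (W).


P = M * omega
P = 48.1 * 7.4
P = 355.9400


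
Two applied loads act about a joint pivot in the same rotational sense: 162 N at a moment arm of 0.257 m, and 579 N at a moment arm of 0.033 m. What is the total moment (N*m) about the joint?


M = F1 * d1 + F2 * d2
M = 162 * 0.257 + 579 * 0.033
M = 41.6340 + 19.1070
M = 60.7410


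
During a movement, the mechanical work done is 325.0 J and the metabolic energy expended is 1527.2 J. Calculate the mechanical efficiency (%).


eta = (W_mech / E_meta) * 100
eta = (325.0 / 1527.2) * 100
ratio = 0.2128
eta = 21.2808


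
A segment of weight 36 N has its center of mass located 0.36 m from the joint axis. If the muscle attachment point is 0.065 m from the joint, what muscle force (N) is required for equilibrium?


F_muscle = W * d_load / d_muscle
F_muscle = 36 * 0.36 / 0.065
Numerator = 12.9600
F_muscle = 199.3846


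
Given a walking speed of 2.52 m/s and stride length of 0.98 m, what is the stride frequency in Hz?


f = v / stride_length
f = 2.52 / 0.98
f = 2.5714


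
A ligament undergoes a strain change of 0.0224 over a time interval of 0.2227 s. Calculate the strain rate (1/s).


strain_rate = delta_strain / delta_t
strain_rate = 0.0224 / 0.2227
strain_rate = 0.1006


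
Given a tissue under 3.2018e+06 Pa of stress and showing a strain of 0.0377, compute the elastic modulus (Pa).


E = stress / strain
E = 3.2018e+06 / 0.0377
E = 8.4928e+07


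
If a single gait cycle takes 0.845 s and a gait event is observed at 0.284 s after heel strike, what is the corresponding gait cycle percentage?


pct = (event_time / cycle_time) * 100
pct = (0.284 / 0.845) * 100
ratio = 0.3361
pct = 33.6095


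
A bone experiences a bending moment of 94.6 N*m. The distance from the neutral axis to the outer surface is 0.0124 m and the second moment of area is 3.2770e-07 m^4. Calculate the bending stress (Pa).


sigma = M * c / I
sigma = 94.6 * 0.0124 / 3.2770e-07
M * c = 1.1730
sigma = 3.5796e+06


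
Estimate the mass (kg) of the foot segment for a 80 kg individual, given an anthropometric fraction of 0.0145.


m_segment = body_mass * fraction
m_segment = 80 * 0.0145
m_segment = 1.1600


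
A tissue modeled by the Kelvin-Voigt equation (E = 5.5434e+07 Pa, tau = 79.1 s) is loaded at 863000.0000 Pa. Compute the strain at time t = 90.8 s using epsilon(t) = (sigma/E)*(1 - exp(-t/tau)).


epsilon(t) = (sigma/E) * (1 - exp(-t/tau))
sigma/E = 863000.0000 / 5.5434e+07 = 0.0156
exp(-t/tau) = exp(-90.8 / 79.1) = 0.3173
epsilon = 0.0156 * (1 - 0.3173)
epsilon = 0.0106


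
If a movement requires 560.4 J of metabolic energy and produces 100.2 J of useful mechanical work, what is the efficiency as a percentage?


eta = (W_mech / E_meta) * 100
eta = (100.2 / 560.4) * 100
ratio = 0.1788
eta = 17.8801


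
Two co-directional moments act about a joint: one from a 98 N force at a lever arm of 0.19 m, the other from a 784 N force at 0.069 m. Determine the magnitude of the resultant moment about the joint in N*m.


M = F1 * d1 + F2 * d2
M = 98 * 0.19 + 784 * 0.069
M = 18.6200 + 54.0960
M = 72.7160


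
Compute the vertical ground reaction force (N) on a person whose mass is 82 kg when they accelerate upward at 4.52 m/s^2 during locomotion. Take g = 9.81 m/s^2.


GRF = m * (g + a)
GRF = 82 * (9.81 + 4.52)
GRF = 82 * 14.3300
GRF = 1175.0600


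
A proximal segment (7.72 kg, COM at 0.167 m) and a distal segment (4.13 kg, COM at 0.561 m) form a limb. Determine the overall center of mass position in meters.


COM = (m1*x1 + m2*x2) / (m1 + m2)
COM = (7.72*0.167 + 4.13*0.561) / (7.72 + 4.13)
Numerator = 3.6062
Denominator = 11.8500
COM = 0.3043


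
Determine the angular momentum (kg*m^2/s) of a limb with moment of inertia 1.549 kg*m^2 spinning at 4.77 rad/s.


L = I * omega
L = 1.549 * 4.77
L = 7.3887


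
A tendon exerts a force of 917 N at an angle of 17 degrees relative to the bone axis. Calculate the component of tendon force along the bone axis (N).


F_eff = F_tendon * cos(theta)
theta = 17 deg = 0.2967 rad
cos(theta) = 0.9563
F_eff = 917 * 0.9563
F_eff = 876.9315


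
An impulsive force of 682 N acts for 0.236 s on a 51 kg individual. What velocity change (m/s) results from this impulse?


J = F * dt = 682 * 0.236 = 160.9520 N*s
delta_v = J / m
delta_v = 160.9520 / 51
delta_v = 3.1559


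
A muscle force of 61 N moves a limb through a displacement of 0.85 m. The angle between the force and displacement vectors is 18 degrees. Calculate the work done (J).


W = F * d * cos(theta)
theta = 18 deg = 0.3142 rad
cos(theta) = 0.9511
W = 61 * 0.85 * 0.9511
W = 49.3123


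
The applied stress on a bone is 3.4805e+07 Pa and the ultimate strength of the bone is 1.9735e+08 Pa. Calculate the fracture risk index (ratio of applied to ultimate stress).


FRI = applied / ultimate
FRI = 3.4805e+07 / 1.9735e+08
FRI = 0.1764


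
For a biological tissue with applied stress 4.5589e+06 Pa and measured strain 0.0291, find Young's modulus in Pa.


E = stress / strain
E = 4.5589e+06 / 0.0291
E = 1.5666e+08


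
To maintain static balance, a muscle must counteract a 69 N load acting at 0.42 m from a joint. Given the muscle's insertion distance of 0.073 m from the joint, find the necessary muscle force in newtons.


F_muscle = W * d_load / d_muscle
F_muscle = 69 * 0.42 / 0.073
Numerator = 28.9800
F_muscle = 396.9863


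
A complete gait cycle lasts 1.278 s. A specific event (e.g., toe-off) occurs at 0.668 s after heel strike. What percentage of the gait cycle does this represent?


pct = (event_time / cycle_time) * 100
pct = (0.668 / 1.278) * 100
ratio = 0.5227
pct = 52.2692


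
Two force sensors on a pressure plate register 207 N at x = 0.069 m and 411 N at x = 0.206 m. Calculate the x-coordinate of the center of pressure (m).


COP_x = (F1*x1 + F2*x2) / (F1 + F2)
COP_x = (207*0.069 + 411*0.206) / (207 + 411)
Numerator = 98.9490
Denominator = 618
COP_x = 0.1601


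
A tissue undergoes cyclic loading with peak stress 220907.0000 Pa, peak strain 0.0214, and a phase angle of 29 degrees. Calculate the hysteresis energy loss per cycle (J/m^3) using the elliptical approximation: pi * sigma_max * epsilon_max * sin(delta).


E_loss = pi * sigma_max * epsilon_max * sin(delta)
delta = 29 deg = 0.5061 rad
sin(delta) = 0.4848
E_loss = pi * 220907.0000 * 0.0214 * 0.4848
E_loss = 7200.1966


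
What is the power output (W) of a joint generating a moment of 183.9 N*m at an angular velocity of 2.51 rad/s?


P = M * omega
P = 183.9 * 2.51
P = 461.5890


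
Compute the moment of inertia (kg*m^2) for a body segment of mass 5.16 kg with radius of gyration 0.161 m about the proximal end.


I = m * k^2
I = 5.16 * 0.161^2
k^2 = 0.0259
I = 0.1338


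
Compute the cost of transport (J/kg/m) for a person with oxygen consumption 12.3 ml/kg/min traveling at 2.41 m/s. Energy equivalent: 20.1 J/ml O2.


Power per kg = VO2 * 20.1 / 60
Power per kg = 12.3 * 20.1 / 60 = 4.1205 W/kg
Cost = power_per_kg / speed
Cost = 4.1205 / 2.41
Cost = 1.7098


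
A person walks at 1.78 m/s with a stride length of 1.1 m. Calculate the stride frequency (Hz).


f = v / stride_length
f = 1.78 / 1.1
f = 1.6182


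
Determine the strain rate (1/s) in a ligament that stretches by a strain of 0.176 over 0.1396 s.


strain_rate = delta_strain / delta_t
strain_rate = 0.176 / 0.1396
strain_rate = 1.2607


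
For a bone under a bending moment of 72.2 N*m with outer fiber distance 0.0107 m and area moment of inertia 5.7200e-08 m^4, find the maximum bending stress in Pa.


sigma = M * c / I
sigma = 72.2 * 0.0107 / 5.7200e-08
M * c = 0.7725
sigma = 1.3506e+07


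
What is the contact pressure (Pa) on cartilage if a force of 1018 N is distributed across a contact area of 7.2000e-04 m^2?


P = F / A
P = 1018 / 7.2000e-04
P = 1.4139e+06


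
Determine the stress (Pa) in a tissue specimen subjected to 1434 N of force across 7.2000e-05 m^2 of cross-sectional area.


stress = F / A
stress = 1434 / 7.2000e-05
stress = 1.9917e+07


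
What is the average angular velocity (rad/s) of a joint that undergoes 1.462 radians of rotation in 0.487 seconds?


omega = delta_theta / delta_t
omega = 1.462 / 0.487
omega = 3.0021


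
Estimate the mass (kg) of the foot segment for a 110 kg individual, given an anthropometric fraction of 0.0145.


m_segment = body_mass * fraction
m_segment = 110 * 0.0145
m_segment = 1.5950


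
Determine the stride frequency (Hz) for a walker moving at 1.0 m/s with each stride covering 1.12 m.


f = v / stride_length
f = 1.0 / 1.12
f = 0.8929


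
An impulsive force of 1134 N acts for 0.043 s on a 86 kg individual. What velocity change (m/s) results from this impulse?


J = F * dt = 1134 * 0.043 = 48.7620 N*s
delta_v = J / m
delta_v = 48.7620 / 86
delta_v = 0.5670


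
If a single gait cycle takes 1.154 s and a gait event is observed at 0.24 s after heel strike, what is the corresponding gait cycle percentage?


pct = (event_time / cycle_time) * 100
pct = (0.24 / 1.154) * 100
ratio = 0.2080
pct = 20.7972


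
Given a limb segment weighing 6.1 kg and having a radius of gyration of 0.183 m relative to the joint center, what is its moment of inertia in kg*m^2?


I = m * k^2
I = 6.1 * 0.183^2
k^2 = 0.0335
I = 0.2043


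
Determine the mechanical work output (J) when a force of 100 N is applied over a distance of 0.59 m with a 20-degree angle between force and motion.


W = F * d * cos(theta)
theta = 20 deg = 0.3491 rad
cos(theta) = 0.9397
W = 100 * 0.59 * 0.9397
W = 55.4419


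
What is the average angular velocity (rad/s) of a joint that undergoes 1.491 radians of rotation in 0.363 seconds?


omega = delta_theta / delta_t
omega = 1.491 / 0.363
omega = 4.1074


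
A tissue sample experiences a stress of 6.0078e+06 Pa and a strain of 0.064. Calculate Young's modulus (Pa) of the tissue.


E = stress / strain
E = 6.0078e+06 / 0.064
E = 9.3872e+07


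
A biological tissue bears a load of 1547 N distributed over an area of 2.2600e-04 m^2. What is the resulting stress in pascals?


stress = F / A
stress = 1547 / 2.2600e-04
stress = 6.8451e+06


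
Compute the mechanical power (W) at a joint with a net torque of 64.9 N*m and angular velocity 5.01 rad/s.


P = M * omega
P = 64.9 * 5.01
P = 325.1490


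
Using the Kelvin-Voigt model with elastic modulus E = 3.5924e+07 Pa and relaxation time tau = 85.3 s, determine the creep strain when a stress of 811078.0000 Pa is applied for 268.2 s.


epsilon(t) = (sigma/E) * (1 - exp(-t/tau))
sigma/E = 811078.0000 / 3.5924e+07 = 0.0226
exp(-t/tau) = exp(-268.2 / 85.3) = 0.0431
epsilon = 0.0226 * (1 - 0.0431)
epsilon = 0.0216


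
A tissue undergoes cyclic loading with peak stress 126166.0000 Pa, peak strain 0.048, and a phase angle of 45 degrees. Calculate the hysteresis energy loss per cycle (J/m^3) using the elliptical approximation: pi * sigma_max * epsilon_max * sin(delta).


E_loss = pi * sigma_max * epsilon_max * sin(delta)
delta = 45 deg = 0.7854 rad
sin(delta) = 0.7071
E_loss = pi * 126166.0000 * 0.048 * 0.7071
E_loss = 13452.9785


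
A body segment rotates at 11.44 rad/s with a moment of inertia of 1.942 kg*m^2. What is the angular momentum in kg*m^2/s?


L = I * omega
L = 1.942 * 11.44
L = 22.2165


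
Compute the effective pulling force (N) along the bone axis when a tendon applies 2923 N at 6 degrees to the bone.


F_eff = F_tendon * cos(theta)
theta = 6 deg = 0.1047 rad
cos(theta) = 0.9945
F_eff = 2923 * 0.9945
F_eff = 2906.9875


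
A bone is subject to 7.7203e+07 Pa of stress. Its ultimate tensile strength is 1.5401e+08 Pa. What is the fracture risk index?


FRI = applied / ultimate
FRI = 7.7203e+07 / 1.5401e+08
FRI = 0.5013


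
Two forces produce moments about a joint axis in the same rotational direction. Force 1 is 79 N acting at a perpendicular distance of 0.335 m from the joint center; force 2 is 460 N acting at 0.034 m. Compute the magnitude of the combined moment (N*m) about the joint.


M = F1 * d1 + F2 * d2
M = 79 * 0.335 + 460 * 0.034
M = 26.4650 + 15.6400
M = 42.1050


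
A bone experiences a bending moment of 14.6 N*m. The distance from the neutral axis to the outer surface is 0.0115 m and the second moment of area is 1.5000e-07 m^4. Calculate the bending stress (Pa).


sigma = M * c / I
sigma = 14.6 * 0.0115 / 1.5000e-07
M * c = 0.1679
sigma = 1.1193e+06


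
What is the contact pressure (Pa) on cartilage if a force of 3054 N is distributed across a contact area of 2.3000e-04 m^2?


P = F / A
P = 3054 / 2.3000e-04
P = 1.3278e+07


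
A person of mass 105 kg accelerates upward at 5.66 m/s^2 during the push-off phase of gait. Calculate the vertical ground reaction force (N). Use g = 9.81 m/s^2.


GRF = m * (g + a)
GRF = 105 * (9.81 + 5.66)
GRF = 105 * 15.4700
GRF = 1624.3500


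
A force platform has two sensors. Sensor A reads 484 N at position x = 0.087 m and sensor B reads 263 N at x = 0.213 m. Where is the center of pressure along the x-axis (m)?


COP_x = (F1*x1 + F2*x2) / (F1 + F2)
COP_x = (484*0.087 + 263*0.213) / (484 + 263)
Numerator = 98.1270
Denominator = 747
COP_x = 0.1314


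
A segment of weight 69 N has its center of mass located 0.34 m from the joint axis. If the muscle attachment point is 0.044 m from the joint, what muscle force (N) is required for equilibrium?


F_muscle = W * d_load / d_muscle
F_muscle = 69 * 0.34 / 0.044
Numerator = 23.4600
F_muscle = 533.1818


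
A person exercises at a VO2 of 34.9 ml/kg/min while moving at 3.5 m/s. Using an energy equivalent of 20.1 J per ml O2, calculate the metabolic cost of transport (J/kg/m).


Power per kg = VO2 * 20.1 / 60
Power per kg = 34.9 * 20.1 / 60 = 11.6915 W/kg
Cost = power_per_kg / speed
Cost = 11.6915 / 3.5
Cost = 3.3404


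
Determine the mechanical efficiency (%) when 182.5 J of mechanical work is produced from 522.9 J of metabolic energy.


eta = (W_mech / E_meta) * 100
eta = (182.5 / 522.9) * 100
ratio = 0.3490
eta = 34.9015


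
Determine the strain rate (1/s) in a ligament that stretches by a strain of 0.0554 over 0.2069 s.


strain_rate = delta_strain / delta_t
strain_rate = 0.0554 / 0.2069
strain_rate = 0.2678


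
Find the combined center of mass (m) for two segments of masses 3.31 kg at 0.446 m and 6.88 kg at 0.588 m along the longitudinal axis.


COM = (m1*x1 + m2*x2) / (m1 + m2)
COM = (3.31*0.446 + 6.88*0.588) / (3.31 + 6.88)
Numerator = 5.5217
Denominator = 10.1900
COM = 0.5419


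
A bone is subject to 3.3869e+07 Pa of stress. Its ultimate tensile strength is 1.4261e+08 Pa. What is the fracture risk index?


FRI = applied / ultimate
FRI = 3.3869e+07 / 1.4261e+08
FRI = 0.2375


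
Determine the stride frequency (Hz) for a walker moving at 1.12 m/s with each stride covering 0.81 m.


f = v / stride_length
f = 1.12 / 0.81
f = 1.3827


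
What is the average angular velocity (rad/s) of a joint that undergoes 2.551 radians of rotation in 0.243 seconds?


omega = delta_theta / delta_t
omega = 2.551 / 0.243
omega = 10.4979


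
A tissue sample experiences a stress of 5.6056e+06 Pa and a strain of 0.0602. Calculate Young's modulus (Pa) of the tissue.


E = stress / strain
E = 5.6056e+06 / 0.0602
E = 9.3116e+07


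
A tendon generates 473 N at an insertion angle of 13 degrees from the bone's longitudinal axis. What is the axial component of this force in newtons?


F_eff = F_tendon * cos(theta)
theta = 13 deg = 0.2269 rad
cos(theta) = 0.9744
F_eff = 473 * 0.9744
F_eff = 460.8770


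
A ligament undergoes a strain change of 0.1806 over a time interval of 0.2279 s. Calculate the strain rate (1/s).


strain_rate = delta_strain / delta_t
strain_rate = 0.1806 / 0.2279
strain_rate = 0.7925


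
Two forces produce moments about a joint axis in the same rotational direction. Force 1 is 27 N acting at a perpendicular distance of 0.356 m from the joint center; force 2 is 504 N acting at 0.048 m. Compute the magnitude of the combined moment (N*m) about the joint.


M = F1 * d1 + F2 * d2
M = 27 * 0.356 + 504 * 0.048
M = 9.6120 + 24.1920
M = 33.8040


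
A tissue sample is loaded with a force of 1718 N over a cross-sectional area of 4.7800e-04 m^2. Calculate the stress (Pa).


stress = F / A
stress = 1718 / 4.7800e-04
stress = 3.5941e+06


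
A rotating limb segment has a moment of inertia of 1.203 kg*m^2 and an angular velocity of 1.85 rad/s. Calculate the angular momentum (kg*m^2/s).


L = I * omega
L = 1.203 * 1.85
L = 2.2256


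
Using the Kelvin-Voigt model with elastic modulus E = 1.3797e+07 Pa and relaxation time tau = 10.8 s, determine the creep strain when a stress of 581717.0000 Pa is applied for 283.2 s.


epsilon(t) = (sigma/E) * (1 - exp(-t/tau))
sigma/E = 581717.0000 / 1.3797e+07 = 0.0422
exp(-t/tau) = exp(-283.2 / 10.8) = 4.0910e-12
epsilon = 0.0422 * (1 - 4.0910e-12)
epsilon = 0.0422


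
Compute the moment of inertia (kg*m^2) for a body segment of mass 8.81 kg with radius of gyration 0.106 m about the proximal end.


I = m * k^2
I = 8.81 * 0.106^2
k^2 = 0.0112
I = 0.0990


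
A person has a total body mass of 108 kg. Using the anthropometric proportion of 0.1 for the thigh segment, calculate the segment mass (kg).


m_segment = body_mass * fraction
m_segment = 108 * 0.1
m_segment = 10.8000


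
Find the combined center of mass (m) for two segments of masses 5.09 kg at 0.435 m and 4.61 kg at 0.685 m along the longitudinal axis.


COM = (m1*x1 + m2*x2) / (m1 + m2)
COM = (5.09*0.435 + 4.61*0.685) / (5.09 + 4.61)
Numerator = 5.3720
Denominator = 9.7000
COM = 0.5538


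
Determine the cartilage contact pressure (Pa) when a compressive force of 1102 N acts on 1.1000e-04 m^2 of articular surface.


P = F / A
P = 1102 / 1.1000e-04
P = 1.0018e+07


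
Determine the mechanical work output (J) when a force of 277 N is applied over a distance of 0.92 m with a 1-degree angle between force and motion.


W = F * d * cos(theta)
theta = 1 deg = 0.0175 rad
cos(theta) = 0.9998
W = 277 * 0.92 * 0.9998
W = 254.8012


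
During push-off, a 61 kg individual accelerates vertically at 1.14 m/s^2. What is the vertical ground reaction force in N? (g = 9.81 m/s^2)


GRF = m * (g + a)
GRF = 61 * (9.81 + 1.14)
GRF = 61 * 10.9500
GRF = 667.9500


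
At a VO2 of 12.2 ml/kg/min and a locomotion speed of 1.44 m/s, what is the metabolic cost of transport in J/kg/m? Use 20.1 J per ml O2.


Power per kg = VO2 * 20.1 / 60
Power per kg = 12.2 * 20.1 / 60 = 4.0870 W/kg
Cost = power_per_kg / speed
Cost = 4.0870 / 1.44
Cost = 2.8382


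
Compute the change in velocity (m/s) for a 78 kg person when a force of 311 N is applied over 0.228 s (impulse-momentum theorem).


J = F * dt = 311 * 0.228 = 70.9080 N*s
delta_v = J / m
delta_v = 70.9080 / 78
delta_v = 0.9091


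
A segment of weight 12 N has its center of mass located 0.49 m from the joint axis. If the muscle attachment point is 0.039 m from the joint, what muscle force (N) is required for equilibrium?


F_muscle = W * d_load / d_muscle
F_muscle = 12 * 0.49 / 0.039
Numerator = 5.8800
F_muscle = 150.7692


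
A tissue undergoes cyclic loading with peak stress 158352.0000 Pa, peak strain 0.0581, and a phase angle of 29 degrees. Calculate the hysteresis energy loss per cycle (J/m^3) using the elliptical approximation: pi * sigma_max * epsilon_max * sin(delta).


E_loss = pi * sigma_max * epsilon_max * sin(delta)
delta = 29 deg = 0.5061 rad
sin(delta) = 0.4848
E_loss = pi * 158352.0000 * 0.0581 * 0.4848
E_loss = 14012.6665


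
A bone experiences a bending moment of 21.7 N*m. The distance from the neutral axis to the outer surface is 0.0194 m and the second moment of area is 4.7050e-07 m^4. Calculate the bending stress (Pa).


sigma = M * c / I
sigma = 21.7 * 0.0194 / 4.7050e-07
M * c = 0.4210
sigma = 894750.2657


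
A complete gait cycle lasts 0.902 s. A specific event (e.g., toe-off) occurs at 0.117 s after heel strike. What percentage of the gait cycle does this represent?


pct = (event_time / cycle_time) * 100
pct = (0.117 / 0.902) * 100
ratio = 0.1297
pct = 12.9712


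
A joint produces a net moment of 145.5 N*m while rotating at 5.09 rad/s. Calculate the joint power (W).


P = M * omega
P = 145.5 * 5.09
P = 740.5950


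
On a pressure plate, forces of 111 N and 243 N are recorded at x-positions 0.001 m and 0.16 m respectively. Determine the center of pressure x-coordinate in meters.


COP_x = (F1*x1 + F2*x2) / (F1 + F2)
COP_x = (111*0.001 + 243*0.16) / (111 + 243)
Numerator = 38.9910
Denominator = 354
COP_x = 0.1101


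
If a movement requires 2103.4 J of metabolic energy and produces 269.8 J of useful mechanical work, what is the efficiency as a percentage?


eta = (W_mech / E_meta) * 100
eta = (269.8 / 2103.4) * 100
ratio = 0.1283
eta = 12.8269


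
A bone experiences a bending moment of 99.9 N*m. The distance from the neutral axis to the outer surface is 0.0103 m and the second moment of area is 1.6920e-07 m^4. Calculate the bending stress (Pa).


sigma = M * c / I
sigma = 99.9 * 0.0103 / 1.6920e-07
M * c = 1.0290
sigma = 6.0814e+06


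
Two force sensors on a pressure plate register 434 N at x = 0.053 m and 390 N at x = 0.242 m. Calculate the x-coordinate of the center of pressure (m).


COP_x = (F1*x1 + F2*x2) / (F1 + F2)
COP_x = (434*0.053 + 390*0.242) / (434 + 390)
Numerator = 117.3820
Denominator = 824
COP_x = 0.1425


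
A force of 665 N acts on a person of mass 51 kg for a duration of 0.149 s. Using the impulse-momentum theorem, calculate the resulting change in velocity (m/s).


J = F * dt = 665 * 0.149 = 99.0850 N*s
delta_v = J / m
delta_v = 99.0850 / 51
delta_v = 1.9428


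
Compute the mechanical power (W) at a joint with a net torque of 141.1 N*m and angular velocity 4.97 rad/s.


P = M * omega
P = 141.1 * 4.97
P = 701.2670


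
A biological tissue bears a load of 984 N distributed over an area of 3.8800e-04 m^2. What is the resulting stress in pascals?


stress = F / A
stress = 984 / 3.8800e-04
stress = 2.5361e+06


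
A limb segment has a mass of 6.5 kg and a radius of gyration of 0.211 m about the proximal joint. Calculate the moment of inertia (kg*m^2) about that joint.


I = m * k^2
I = 6.5 * 0.211^2
k^2 = 0.0445
I = 0.2894


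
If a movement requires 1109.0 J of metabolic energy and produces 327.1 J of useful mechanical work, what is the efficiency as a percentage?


eta = (W_mech / E_meta) * 100
eta = (327.1 / 1109.0) * 100
ratio = 0.2950
eta = 29.4950


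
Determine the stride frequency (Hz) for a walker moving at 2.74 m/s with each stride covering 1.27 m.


f = v / stride_length
f = 2.74 / 1.27
f = 2.1575


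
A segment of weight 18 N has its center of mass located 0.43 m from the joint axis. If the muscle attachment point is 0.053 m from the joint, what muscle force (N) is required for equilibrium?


F_muscle = W * d_load / d_muscle
F_muscle = 18 * 0.43 / 0.053
Numerator = 7.7400
F_muscle = 146.0377


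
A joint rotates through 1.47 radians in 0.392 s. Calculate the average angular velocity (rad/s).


omega = delta_theta / delta_t
omega = 1.47 / 0.392
omega = 3.7500


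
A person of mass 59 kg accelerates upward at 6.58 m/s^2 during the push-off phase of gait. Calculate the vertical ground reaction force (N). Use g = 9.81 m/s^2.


GRF = m * (g + a)
GRF = 59 * (9.81 + 6.58)
GRF = 59 * 16.3900
GRF = 967.0100


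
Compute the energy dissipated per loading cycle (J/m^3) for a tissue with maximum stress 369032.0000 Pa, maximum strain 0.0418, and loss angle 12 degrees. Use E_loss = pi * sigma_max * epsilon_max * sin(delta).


E_loss = pi * sigma_max * epsilon_max * sin(delta)
delta = 12 deg = 0.2094 rad
sin(delta) = 0.2079
E_loss = pi * 369032.0000 * 0.0418 * 0.2079
E_loss = 10075.5576


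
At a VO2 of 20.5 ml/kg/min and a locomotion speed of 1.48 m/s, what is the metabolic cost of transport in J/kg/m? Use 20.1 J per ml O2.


Power per kg = VO2 * 20.1 / 60
Power per kg = 20.5 * 20.1 / 60 = 6.8675 W/kg
Cost = power_per_kg / speed
Cost = 6.8675 / 1.48
Cost = 4.6402


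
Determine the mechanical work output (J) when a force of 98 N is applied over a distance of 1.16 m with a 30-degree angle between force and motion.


W = F * d * cos(theta)
theta = 30 deg = 0.5236 rad
cos(theta) = 0.8660
W = 98 * 1.16 * 0.8660
W = 98.4498


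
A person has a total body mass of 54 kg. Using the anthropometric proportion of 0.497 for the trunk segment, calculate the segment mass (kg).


m_segment = body_mass * fraction
m_segment = 54 * 0.497
m_segment = 26.8380


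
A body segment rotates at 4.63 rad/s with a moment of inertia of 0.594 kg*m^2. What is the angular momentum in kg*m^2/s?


L = I * omega
L = 0.594 * 4.63
L = 2.7502


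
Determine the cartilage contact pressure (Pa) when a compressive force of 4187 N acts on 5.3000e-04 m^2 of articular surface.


P = F / A
P = 4187 / 5.3000e-04
P = 7.9000e+06


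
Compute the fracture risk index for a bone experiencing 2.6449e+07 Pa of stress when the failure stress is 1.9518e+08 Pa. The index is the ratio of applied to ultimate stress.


FRI = applied / ultimate
FRI = 2.6449e+07 / 1.9518e+08
FRI = 0.1355


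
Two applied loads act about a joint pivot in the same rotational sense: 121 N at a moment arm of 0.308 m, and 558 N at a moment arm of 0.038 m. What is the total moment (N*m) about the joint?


M = F1 * d1 + F2 * d2
M = 121 * 0.308 + 558 * 0.038
M = 37.2680 + 21.2040
M = 58.4720


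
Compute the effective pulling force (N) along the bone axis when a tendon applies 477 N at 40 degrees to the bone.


F_eff = F_tendon * cos(theta)
theta = 40 deg = 0.6981 rad
cos(theta) = 0.7660
F_eff = 477 * 0.7660
F_eff = 365.4032


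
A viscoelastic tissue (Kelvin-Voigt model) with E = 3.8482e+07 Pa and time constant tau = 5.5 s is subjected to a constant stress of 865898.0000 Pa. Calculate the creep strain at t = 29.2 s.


epsilon(t) = (sigma/E) * (1 - exp(-t/tau))
sigma/E = 865898.0000 / 3.8482e+07 = 0.0225
exp(-t/tau) = exp(-29.2 / 5.5) = 0.0049
epsilon = 0.0225 * (1 - 0.0049)
epsilon = 0.0224


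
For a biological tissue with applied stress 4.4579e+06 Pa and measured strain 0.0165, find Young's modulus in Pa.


E = stress / strain
E = 4.4579e+06 / 0.0165
E = 2.7018e+08


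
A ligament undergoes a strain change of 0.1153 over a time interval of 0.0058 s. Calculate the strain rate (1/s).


strain_rate = delta_strain / delta_t
strain_rate = 0.1153 / 0.0058
strain_rate = 19.8793


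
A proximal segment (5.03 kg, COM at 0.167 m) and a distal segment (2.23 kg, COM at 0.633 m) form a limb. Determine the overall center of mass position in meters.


COM = (m1*x1 + m2*x2) / (m1 + m2)
COM = (5.03*0.167 + 2.23*0.633) / (5.03 + 2.23)
Numerator = 2.2516
Denominator = 7.2600
COM = 0.3101


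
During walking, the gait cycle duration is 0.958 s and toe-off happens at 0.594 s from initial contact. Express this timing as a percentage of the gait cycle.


pct = (event_time / cycle_time) * 100
pct = (0.594 / 0.958) * 100
ratio = 0.6200
pct = 62.0042


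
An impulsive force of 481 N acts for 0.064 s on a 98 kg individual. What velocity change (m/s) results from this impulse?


J = F * dt = 481 * 0.064 = 30.7840 N*s
delta_v = J / m
delta_v = 30.7840 / 98
delta_v = 0.3141


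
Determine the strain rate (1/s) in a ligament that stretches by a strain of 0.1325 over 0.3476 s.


strain_rate = delta_strain / delta_t
strain_rate = 0.1325 / 0.3476
strain_rate = 0.3812


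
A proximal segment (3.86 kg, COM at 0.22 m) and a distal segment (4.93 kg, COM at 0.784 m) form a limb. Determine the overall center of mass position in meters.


COM = (m1*x1 + m2*x2) / (m1 + m2)
COM = (3.86*0.22 + 4.93*0.784) / (3.86 + 4.93)
Numerator = 4.7143
Denominator = 8.7900
COM = 0.5363


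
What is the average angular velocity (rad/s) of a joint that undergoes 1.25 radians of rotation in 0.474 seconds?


omega = delta_theta / delta_t
omega = 1.25 / 0.474
omega = 2.6371


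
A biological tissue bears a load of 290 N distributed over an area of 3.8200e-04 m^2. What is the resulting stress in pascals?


stress = F / A
stress = 290 / 3.8200e-04
stress = 759162.3037


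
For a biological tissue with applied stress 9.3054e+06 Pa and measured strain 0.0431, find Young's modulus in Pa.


E = stress / strain
E = 9.3054e+06 / 0.0431
E = 2.1590e+08


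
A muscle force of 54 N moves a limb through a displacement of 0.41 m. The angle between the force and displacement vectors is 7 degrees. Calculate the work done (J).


W = F * d * cos(theta)
theta = 7 deg = 0.1222 rad
cos(theta) = 0.9925
W = 54 * 0.41 * 0.9925
W = 21.9750


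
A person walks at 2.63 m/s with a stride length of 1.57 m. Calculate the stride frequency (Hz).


f = v / stride_length
f = 2.63 / 1.57
f = 1.6752


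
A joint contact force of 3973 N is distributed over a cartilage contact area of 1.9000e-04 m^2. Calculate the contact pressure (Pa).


P = F / A
P = 3973 / 1.9000e-04
P = 2.0911e+07


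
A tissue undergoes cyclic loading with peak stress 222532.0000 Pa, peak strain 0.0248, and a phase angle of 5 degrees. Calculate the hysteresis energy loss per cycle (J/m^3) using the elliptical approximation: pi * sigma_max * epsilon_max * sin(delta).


E_loss = pi * sigma_max * epsilon_max * sin(delta)
delta = 5 deg = 0.0873 rad
sin(delta) = 0.0872
E_loss = pi * 222532.0000 * 0.0248 * 0.0872
E_loss = 1511.0890
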